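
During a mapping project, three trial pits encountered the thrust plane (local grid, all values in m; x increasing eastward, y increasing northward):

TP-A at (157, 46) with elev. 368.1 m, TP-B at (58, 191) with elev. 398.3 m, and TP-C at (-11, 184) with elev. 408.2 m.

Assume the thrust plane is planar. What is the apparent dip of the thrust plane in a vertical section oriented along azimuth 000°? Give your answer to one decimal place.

Let the plane be z = a·x + b·y + c.
TP-B−TP-A: −99a + 145b = 30.2;  TP-C−TP-A: −168a + 138b = 40.1.
Solving gives a = −0.15394, b = 0.10317.
Unit vector along 000° is (sin 0°, cos 0°) = (0.0000, 1.0000).
Slope in that direction = a·(0.0000) + b·(1.0000) = 0.10317.
Apparent dip = arctan|0.10317| = 5.9° (true dip is 10.5°, so apparent ≤ true as expected).

5.9°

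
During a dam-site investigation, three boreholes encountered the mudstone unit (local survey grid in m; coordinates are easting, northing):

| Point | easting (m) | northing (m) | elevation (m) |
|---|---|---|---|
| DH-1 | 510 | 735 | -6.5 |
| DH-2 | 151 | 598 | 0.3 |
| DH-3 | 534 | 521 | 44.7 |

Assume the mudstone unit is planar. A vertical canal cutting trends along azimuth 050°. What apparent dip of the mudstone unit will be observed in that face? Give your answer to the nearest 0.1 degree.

Let the plane be z = a·easting + b·northing + c.
DH-2−DH-1: −359a − 137b = 6.8;  DH-3−DH-1: 24a − 214b = 51.2.
Solving gives a = 0.06939, b = −0.23147.
Unit vector along 050° is (sin 50°, cos 50°) = (0.7660, 0.6428).
Slope in that direction = a·(0.7660) + b·(0.6428) = −0.09563.
Apparent dip = arctan|0.09563| = 5.5° (true dip is 13.6°, so apparent ≤ true as expected).

5.5°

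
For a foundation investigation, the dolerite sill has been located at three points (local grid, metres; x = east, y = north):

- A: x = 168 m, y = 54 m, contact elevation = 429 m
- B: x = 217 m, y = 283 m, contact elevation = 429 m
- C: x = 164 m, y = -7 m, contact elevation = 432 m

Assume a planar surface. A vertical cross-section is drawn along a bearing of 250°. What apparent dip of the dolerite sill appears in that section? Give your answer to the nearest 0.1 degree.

Let the plane be z = a·x + b·y + c.
B−A: 49a + 229b = 0;  C−A: −4a − 61b = 3.
Solving gives a = 0.33140, b = −0.07091.
Unit vector along 250° is (sin 250°, cos 250°) = (-0.9397, -0.3420).
Slope in that direction = a·(-0.9397) + b·(-0.3420) = −0.28716.
Apparent dip = arctan|0.28716| = 16.0° (true dip is 18.7°, so apparent ≤ true as expected).

16.0°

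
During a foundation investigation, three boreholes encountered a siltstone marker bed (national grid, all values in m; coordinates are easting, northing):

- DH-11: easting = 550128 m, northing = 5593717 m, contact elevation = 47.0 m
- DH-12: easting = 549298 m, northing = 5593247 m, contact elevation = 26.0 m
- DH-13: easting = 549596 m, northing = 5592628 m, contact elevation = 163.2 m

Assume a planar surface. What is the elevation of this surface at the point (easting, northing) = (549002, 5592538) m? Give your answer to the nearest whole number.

108 m

Two edge vectors: DH-11→DH-12 = (-830, -470, -21), DH-11→DH-13 = (-532, -1089, 116.2).
Normal n = (DH-11→DH-12) × (DH-11→DH-13) = (-77483, 107618, 653830).
So ∂z/∂easting = −n_x/n_z = 0.11850634 and ∂z/∂northing = −n_y/n_z = −0.16459630.
Intercept c from DH-11: 47 − 65193.66 + 920705.13 = 855558.48.
At (549002, 5592538): z = 65060.2 − 920511.1 + 855558.48 = 107.6 m.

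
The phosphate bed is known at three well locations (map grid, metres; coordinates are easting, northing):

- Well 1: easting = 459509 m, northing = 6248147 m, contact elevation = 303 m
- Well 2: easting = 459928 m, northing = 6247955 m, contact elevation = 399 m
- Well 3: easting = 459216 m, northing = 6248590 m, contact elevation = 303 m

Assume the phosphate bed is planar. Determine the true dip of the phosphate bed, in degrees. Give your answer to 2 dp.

Let the plane be z = a·easting + b·northing + c.
Well 2−Well 1: 419a − 192b = 96;  Well 3−Well 1: −293a + 443b = 0.
Solving gives a = 0.32875, b = 0.21744.
Gradient magnitude |∇z| = √(a² + b²) = √(0.10808 + 0.04728) = 0.39416.
True dip = arctan(0.39416) = 21.51°, dipping toward WSW (azimuth ≈ 237°).

21.51°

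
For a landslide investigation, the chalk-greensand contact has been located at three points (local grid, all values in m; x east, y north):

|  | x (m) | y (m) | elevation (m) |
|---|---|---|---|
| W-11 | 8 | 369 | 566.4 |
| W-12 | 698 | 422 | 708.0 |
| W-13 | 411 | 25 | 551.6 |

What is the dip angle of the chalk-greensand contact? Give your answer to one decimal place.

Let the plane be z = a·x + b·y + c.
W-12−W-11: 690a + 53b = 141.6;  W-13−W-11: 403a − 344b = −14.8.
Solving gives a = 0.18524, b = 0.26004.
Gradient magnitude |∇z| = √(a² + b²) = √(0.03432 + 0.06762) = 0.31927.
True dip = arctan(0.31927) = 17.7°, dipping toward SW (azimuth ≈ 215°).

17.7°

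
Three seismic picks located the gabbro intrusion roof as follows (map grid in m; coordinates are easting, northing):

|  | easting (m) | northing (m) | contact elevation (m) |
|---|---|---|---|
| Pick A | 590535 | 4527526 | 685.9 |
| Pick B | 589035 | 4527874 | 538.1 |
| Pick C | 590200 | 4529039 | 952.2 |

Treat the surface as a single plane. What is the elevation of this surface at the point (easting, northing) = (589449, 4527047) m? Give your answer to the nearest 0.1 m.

Two edge vectors: Pick A→Pick B = (-1500, 348, -147.8), Pick A→Pick C = (-335, 1513, 266.3).
Normal n = (Pick A→Pick B) × (Pick A→Pick C) = (316293.8, 448963, -2152920).
So ∂z/∂easting = −n_x/n_z = 0.146913866 and ∂z/∂northing = −n_y/n_z = 0.208536778.
Intercept c from Pick A: 685.9 − 86757.78 − 944155.68 = −1030227.56.
At (589449, 4527047): z = 86598.2 + 944055.8 − 1030227.56 = 426.5 m.

426.5 m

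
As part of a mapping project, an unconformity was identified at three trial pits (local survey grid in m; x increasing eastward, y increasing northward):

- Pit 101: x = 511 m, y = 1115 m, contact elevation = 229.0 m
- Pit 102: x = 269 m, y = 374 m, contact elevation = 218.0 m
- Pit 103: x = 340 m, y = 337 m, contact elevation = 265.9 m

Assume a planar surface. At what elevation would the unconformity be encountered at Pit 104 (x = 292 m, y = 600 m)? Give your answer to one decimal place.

191.7 m

Let the plane be z = a·x + b·y + c.
Pit 102−Pit 101: −242a − 741b = −11;  Pit 103−Pit 101: −171a − 778b = 36.9.
Solving gives a = 0.583138, b = −0.175600.
Then c = 229 − a·511 − b·1115 = 126.81.
At (292, 600): z = 170.3 − 105.4 + 126.81 = 191.7 m.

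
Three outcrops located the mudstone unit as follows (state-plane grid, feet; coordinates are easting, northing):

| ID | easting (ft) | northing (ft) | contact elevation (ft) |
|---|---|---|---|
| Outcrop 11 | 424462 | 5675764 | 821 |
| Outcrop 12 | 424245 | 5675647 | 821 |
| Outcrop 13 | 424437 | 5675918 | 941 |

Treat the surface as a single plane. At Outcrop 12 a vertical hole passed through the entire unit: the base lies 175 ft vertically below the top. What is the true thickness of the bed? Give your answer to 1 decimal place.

135.7 ft

Let the plane be z = a·easting + b·northing + c.
Outcrop 12−Outcrop 11: −217a − 117b = 0;  Outcrop 13−Outcrop 11: −25a + 154b = 120.
Solving gives a = −0.38632, b = 0.71651.
|∇z| = √(a²+b²) = 0.81402, so dip δ = arctan(0.81402) = 39.15°.
True thickness = vertical thickness × cos δ = 175 × cos 39.15° = 135.7 ft.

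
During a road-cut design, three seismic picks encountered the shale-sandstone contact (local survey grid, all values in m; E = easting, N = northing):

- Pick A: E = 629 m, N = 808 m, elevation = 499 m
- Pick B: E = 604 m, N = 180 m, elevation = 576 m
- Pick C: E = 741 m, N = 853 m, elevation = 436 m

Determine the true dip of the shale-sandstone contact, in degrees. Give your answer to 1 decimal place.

28.0°

Let the plane be z = a·E + b·N + c.
Pick B−Pick A: −25a − 628b = 77;  Pick C−Pick A: 112a + 45b = −63.
Solving gives a = −0.52158, b = −0.10185.
Gradient magnitude |∇z| = √(a² + b²) = √(0.27204 + 0.01037) = 0.53143.
True dip = arctan(0.53143) = 28.0°, dipping toward E (azimuth ≈ 079°).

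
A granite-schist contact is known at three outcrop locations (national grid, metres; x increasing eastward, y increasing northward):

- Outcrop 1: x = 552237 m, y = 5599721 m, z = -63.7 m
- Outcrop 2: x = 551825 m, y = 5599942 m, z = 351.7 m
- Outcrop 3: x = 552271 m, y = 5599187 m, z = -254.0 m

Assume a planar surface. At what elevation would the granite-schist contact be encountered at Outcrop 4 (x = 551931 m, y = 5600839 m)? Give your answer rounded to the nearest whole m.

Two edge vectors: Outcrop 1→Outcrop 2 = (-412, 221, 415.4), Outcrop 1→Outcrop 3 = (34, -534, -190.3).
Normal n = (Outcrop 1→Outcrop 2) × (Outcrop 1→Outcrop 3) = (179767.3, -64280, 212494).
So ∂z/∂x = −n_x/n_z = −0.84598765 and ∂z/∂y = −n_y/n_z = 0.30250266.
Intercept c from Outcrop 1: -63.7 + 467185.68 − 1693930.49 = −1226808.51.
At (551931, 5600839): z = −466926.8 + 1694268.7 − 1226808.51 = 533.4 m.

533 m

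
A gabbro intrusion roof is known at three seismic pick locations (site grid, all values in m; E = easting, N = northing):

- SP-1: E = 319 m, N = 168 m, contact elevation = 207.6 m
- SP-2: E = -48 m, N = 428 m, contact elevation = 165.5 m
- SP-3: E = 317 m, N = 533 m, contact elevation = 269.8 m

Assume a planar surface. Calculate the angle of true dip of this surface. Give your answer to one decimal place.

16.3°

Let the plane be z = a·E + b·N + c.
SP-2−SP-1: −367a + 260b = −42.1;  SP-3−SP-1: −2a + 365b = 62.2.
Solving gives a = 0.23636, b = 0.17171.
Gradient magnitude |∇z| = √(a² + b²) = √(0.05587 + 0.02948) = 0.29214.
True dip = arctan(0.29214) = 16.3°, dipping toward SW (azimuth ≈ 234°).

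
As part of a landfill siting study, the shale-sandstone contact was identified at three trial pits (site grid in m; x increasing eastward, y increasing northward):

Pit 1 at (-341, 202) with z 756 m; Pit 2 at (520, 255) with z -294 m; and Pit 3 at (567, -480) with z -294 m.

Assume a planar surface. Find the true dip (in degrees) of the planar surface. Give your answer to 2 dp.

Let the plane be z = a·x + b·y + c.
Pit 2−Pit 1: 861a + 53b = −1050;  Pit 3−Pit 1: 908a − 682b = −1050.
Solving gives a = −1.21473, b = −0.07768.
Gradient magnitude |∇z| = √(a² + b²) = √(1.47557 + 0.00603) = 1.21721.
True dip = arctan(1.21721) = 50.60°, dipping toward E (azimuth ≈ 086°).

50.60°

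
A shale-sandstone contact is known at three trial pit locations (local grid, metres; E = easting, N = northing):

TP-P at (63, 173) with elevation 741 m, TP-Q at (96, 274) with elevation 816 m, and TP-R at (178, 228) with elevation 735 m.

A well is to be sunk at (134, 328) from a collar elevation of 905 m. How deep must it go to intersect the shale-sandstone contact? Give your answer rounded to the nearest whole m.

59 m

Let the plane be z = a·E + b·N + c.
TP-Q−TP-P: 33a + 101b = 75;  TP-R−TP-P: 115a + 55b = −6.
Solving gives a = −0.48276, b = 0.90031.
Then c = 741 − a·63 − b·173 = 615.66.
At (134, 328): z_contact = −64.7 + 295.3 + 615.66 = 846.3 m.
Depth below ground = 905 − 846.3 = 59 m.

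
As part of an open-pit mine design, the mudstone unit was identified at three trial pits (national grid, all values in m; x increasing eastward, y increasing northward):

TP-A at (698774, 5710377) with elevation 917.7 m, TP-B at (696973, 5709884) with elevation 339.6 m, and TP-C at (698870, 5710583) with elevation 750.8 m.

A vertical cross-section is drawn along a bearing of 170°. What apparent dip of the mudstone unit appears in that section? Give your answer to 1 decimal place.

50.0°

Let the plane be z = a·x + b·y + c.
TP-B−TP-A: −1801a − 493b = −578.1;  TP-C−TP-A: 96a + 206b = −166.9.
Solving gives a = 0.62213, b = −1.10012.
Unit vector along 170° is (sin 170°, cos 170°) = (0.1736, -0.9848).
Slope in that direction = a·(0.1736) + b·(-0.9848) = 1.19144.
Apparent dip = arctan|1.19144| = 50.0° (true dip is 51.6°, so apparent ≤ true as expected).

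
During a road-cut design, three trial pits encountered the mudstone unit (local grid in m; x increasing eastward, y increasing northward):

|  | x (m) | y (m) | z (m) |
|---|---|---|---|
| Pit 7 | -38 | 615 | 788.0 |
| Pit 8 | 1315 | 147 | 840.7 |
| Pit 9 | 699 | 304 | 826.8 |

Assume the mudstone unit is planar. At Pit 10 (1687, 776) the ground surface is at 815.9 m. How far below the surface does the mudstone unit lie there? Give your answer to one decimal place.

97.1 m

Let the plane be z = a·x + b·y + c.
Pit 8−Pit 7: 1353a − 468b = 52.7;  Pit 9−Pit 7: 737a − 311b = 38.8.
Solving gives a = −0.023313, b = −0.180006.
Then c = 788 − a·-38 − b·615 = 897.82.
At (1687, 776): z_contact = −39.33 − 139.68 + 897.82 = 718.80 m.
Depth below ground = 815.9 − 718.80 = 97.1 m.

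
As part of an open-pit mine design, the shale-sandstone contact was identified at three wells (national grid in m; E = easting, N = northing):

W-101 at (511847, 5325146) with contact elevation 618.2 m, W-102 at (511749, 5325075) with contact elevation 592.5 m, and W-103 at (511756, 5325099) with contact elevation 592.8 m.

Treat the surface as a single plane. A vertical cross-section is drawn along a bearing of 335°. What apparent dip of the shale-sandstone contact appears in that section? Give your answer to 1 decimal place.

11.8°

Two edge vectors: W-101→W-102 = (-98, -71, -25.7), W-101→W-103 = (-91, -47, -25.4).
Normal n = (W-101→W-102) × (W-101→W-103) = (595.5, -150.5, -1855).
So ∂z/∂E = −n_x/n_z = 0.32102 and ∂z/∂N = −n_y/n_z = −0.08113.
Unit vector along 335° is (sin 335°, cos 335°) = (-0.4226, 0.9063).
Slope in that direction = a·(-0.4226) + b·(0.9063) = −0.20920.
Apparent dip = arctan|0.20920| = 11.8° (true dip is 18.3°, so apparent ≤ true as expected).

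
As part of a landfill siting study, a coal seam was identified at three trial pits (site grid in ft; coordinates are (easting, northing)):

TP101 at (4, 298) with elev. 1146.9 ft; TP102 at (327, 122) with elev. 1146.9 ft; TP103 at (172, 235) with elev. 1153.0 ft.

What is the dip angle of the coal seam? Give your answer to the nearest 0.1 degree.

13.7°

Two edge vectors: TP101→TP102 = (323, -176, 0), TP101→TP103 = (168, -63, 6.1).
Normal n = (TP101→TP102) × (TP101→TP103) = (-1073.6, -1970.3, 9219).
So ∂z/∂E = −n_x/n_z = 0.11646 and ∂z/∂N = −n_y/n_z = 0.21372.
Gradient magnitude |∇z| = √(a² + b²) = √(0.01356 + 0.04568) = 0.24339.
True dip = arctan(0.24339) = 13.7°, dipping toward SSW (azimuth ≈ 209°).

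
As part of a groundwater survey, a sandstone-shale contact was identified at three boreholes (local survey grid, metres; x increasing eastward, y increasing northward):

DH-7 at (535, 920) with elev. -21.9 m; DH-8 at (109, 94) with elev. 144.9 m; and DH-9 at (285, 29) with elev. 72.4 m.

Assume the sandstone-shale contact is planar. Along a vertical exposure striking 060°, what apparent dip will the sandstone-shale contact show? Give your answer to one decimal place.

19.3°

Two edge vectors: DH-7→DH-8 = (-426, -826, 166.8), DH-7→DH-9 = (-250, -891, 94.3).
Normal n = (DH-7→DH-8) × (DH-7→DH-9) = (70727, -1528.2, 173066).
So ∂z/∂x = −n_x/n_z = −0.40867 and ∂z/∂y = −n_y/n_z = 0.00883.
Unit vector along 060° is (sin 60°, cos 60°) = (0.8660, 0.5000).
Slope in that direction = a·(0.8660) + b·(0.5000) = −0.34950.
Apparent dip = arctan|0.34950| = 19.3° (true dip is 22.2°, so apparent ≤ true as expected).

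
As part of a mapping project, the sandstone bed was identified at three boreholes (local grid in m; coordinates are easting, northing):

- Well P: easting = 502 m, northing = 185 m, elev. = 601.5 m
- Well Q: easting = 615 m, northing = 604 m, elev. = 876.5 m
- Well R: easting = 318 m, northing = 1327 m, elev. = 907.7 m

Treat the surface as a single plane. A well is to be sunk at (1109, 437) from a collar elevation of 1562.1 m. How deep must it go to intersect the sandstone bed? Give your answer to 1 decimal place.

Two edge vectors: Well P→Well Q = (113, 419, 275), Well P→Well R = (-184, 1142, 306.2).
Normal n = (Well P→Well Q) × (Well P→Well R) = (-185752.2, -85200.6, 206142).
So ∂z/∂easting = −n_x/n_z = 0.901089 and ∂z/∂northing = −n_y/n_z = 0.413310.
Intercept c from Well P: 601.5 − 452.35 − 76.46 = 72.69.
At (1109, 437): z_contact = 999.31 + 180.62 + 72.69 = 1252.61 m.
Depth below ground = 1562.1 − 1252.61 = 309.5 m.

309.5 m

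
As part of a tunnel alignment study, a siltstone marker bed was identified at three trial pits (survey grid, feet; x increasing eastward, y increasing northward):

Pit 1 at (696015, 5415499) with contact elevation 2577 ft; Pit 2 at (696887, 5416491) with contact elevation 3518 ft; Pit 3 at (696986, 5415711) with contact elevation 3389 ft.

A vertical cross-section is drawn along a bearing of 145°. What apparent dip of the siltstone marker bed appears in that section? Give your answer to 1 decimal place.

13.0°

Two edge vectors: Pit 1→Pit 2 = (872, 992, 941), Pit 1→Pit 3 = (971, 212, 812).
Normal n = (Pit 1→Pit 2) × (Pit 1→Pit 3) = (606012, 205647, -778368).
So ∂z/∂x = −n_x/n_z = 0.77857 and ∂z/∂y = −n_y/n_z = 0.26420.
Unit vector along 145° is (sin 145°, cos 145°) = (0.5736, -0.8192).
Slope in that direction = a·(0.5736) + b·(-0.8192) = 0.23015.
Apparent dip = arctan|0.23015| = 13.0° (true dip is 39.4°, so apparent ≤ true as expected).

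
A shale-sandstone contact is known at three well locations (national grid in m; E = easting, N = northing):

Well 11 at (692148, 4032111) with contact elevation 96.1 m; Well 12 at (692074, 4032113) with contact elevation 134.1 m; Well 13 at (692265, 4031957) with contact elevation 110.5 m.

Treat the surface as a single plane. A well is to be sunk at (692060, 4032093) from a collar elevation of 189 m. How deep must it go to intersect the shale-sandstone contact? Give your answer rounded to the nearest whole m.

Two edge vectors: Well 11→Well 12 = (-74, 2, 38), Well 11→Well 13 = (117, -154, 14.4).
Normal n = (Well 11→Well 12) × (Well 11→Well 13) = (5880.8, 5511.6, 11162).
So ∂z/∂E = −n_x/n_z = −0.52685899 and ∂z/∂N = −n_y/n_z = −0.49378248.
Intercept c from Well 11: 96.1 + 364664.39 + 1990985.75 = 2355746.25.
At (692060, 4032093): z_contact = −364618.0 − 1990976.9 + 2355746.25 = 151.4 m.
Depth below ground = 189 − 151.4 = 38 m.

38 m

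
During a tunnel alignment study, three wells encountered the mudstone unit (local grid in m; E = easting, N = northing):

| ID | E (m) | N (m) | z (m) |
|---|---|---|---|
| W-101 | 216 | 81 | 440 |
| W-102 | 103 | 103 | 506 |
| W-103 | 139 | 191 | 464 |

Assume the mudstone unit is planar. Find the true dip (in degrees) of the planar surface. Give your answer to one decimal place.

33.6°

Let the plane be z = a·E + b·N + c.
W-102−W-101: −113a + 22b = 66;  W-103−W-101: −77a + 110b = 24.
Solving gives a = −0.62705, b = −0.22075.
Gradient magnitude |∇z| = √(a² + b²) = √(0.39319 + 0.04873) = 0.66477.
True dip = arctan(0.66477) = 33.6°, dipping toward ENE (azimuth ≈ 071°).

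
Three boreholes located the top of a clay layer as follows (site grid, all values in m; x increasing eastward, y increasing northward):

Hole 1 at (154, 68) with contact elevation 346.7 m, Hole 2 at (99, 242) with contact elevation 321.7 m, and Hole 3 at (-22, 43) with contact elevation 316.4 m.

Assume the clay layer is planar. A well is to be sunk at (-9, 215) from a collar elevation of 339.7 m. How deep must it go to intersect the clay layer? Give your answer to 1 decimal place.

Let the plane be z = a·x + b·y + c.
Hole 2−Hole 1: −55a + 174b = −25;  Hole 3−Hole 1: −176a − 25b = −30.3.
Solving gives a = 0.18429, b = −0.08542.
Then c = 346.7 − a·154 − b·68 = 324.13.
At (-9, 215): z_contact = −1.66 − 18.37 + 324.13 = 304.10 m.
Depth below ground = 339.7 − 304.10 = 35.6 m.

35.6 m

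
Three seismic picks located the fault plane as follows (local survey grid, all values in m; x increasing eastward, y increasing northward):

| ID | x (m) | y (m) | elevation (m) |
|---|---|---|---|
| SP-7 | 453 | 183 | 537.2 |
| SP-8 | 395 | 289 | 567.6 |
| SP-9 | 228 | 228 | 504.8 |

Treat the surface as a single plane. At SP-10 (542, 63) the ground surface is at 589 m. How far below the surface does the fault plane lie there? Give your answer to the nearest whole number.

Let the plane be z = a·x + b·y + c.
SP-8−SP-7: −58a + 106b = 30.4;  SP-9−SP-7: −225a + 45b = −32.4.
Solving gives a = 0.22610, b = 0.41051.
Then c = 537.2 − a·453 − b·183 = 359.65.
At (542, 63): z_contact = 122.5 + 25.9 + 359.65 = 508.1 m.
Depth below ground = 589 − 508.1 = 81 m.

81 m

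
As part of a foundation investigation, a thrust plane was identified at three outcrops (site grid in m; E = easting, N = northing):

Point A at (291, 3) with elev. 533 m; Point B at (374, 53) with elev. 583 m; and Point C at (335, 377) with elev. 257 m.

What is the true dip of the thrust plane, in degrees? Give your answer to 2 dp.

Two edge vectors: Point A→Point B = (83, 50, 50), Point A→Point C = (44, 374, -276).
Normal n = (Point A→Point B) × (Point A→Point C) = (-32500, 25108, 28842).
So ∂z/∂E = −n_x/n_z = 1.12683 and ∂z/∂N = −n_y/n_z = −0.87054.
Gradient magnitude |∇z| = √(a² + b²) = √(1.26974 + 0.75783) = 1.42393.
True dip = arctan(1.42393) = 54.92°, dipping toward NW (azimuth ≈ 308°).

54.92°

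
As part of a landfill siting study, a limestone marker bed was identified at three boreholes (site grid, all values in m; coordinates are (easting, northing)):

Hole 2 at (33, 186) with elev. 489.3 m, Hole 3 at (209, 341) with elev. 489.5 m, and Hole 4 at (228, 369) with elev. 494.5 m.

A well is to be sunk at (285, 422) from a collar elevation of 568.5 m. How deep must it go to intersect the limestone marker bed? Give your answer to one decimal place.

Two edge vectors: Hole 2→Hole 3 = (176, 155, 0.2), Hole 2→Hole 4 = (195, 183, 5.2).
Normal n = (Hole 2→Hole 3) × (Hole 2→Hole 4) = (769.4, -876.2, 1983).
So ∂z/∂E = −n_x/n_z = −0.38800 and ∂z/∂N = −n_y/n_z = 0.44186.
Intercept c from Hole 2: 489.3 + 12.80 − 82.19 = 419.92.
At (285, 422): z_contact = −110.58 + 186.46 + 419.92 = 495.80 m.
Depth below ground = 568.5 − 495.80 = 72.7 m.

72.7 m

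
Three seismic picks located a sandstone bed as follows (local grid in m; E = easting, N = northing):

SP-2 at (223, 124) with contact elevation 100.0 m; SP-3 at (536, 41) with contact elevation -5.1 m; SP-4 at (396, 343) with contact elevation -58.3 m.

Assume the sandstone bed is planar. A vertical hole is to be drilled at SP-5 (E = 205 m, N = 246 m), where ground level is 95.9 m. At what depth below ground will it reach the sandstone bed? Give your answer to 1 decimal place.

Let the plane be z = a·E + b·N + c.
SP-3−SP-2: 313a − 83b = −105.1;  SP-4−SP-2: 173a + 219b = −158.3.
Solving gives a = −0.43611, b = −0.37833.
Then c = 100 − a·223 − b·124 = 244.16.
At (205, 246): z_contact = −89.40 − 93.07 + 244.16 = 61.69 m.
Depth below ground = 95.9 − 61.69 = 34.2 m.

34.2 m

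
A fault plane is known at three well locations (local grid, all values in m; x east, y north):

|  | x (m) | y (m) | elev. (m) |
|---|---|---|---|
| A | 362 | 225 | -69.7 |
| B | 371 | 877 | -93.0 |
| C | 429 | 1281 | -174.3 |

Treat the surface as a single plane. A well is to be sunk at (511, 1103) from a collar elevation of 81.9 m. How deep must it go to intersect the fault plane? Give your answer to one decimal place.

357.6 m

Two edge vectors: A→B = (9, 652, -23.3), A→C = (67, 1056, -104.6).
Normal n = (A→B) × (A→C) = (-43594.4, -619.7, -34180).
So ∂z/∂x = −n_x/n_z = −1.275436 and ∂z/∂y = −n_y/n_z = −0.018130.
Intercept c from A: -69.7 + 461.71 + 4.08 = 396.09.
At (511, 1103): z_contact = −651.75 − 20.00 + 396.09 = -275.66 m.
Depth below ground = 81.9 − (-275.66) = 357.6 m.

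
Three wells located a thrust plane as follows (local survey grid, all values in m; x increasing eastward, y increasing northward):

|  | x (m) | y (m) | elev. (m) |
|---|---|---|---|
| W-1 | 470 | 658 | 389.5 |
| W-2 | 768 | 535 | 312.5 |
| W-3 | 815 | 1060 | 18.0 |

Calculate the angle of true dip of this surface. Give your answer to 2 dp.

Let the plane be z = a·x + b·y + c.
W-2−W-1: 298a − 123b = −77;  W-3−W-1: 345a + 402b = −371.5.
Solving gives a = −0.47247, b = −0.51866.
Gradient magnitude |∇z| = √(a² + b²) = √(0.22322 + 0.26900) = 0.70159.
True dip = arctan(0.70159) = 35.05°, dipping toward NE (azimuth ≈ 042°).

35.05°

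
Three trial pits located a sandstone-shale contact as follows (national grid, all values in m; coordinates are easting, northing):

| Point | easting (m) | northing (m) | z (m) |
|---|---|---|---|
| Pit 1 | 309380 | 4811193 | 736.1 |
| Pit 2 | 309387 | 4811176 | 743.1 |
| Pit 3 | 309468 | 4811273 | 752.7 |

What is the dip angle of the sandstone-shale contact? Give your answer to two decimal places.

25.47°

Two edge vectors: Pit 1→Pit 2 = (7, -17, 7), Pit 1→Pit 3 = (88, 80, 16.6).
Normal n = (Pit 1→Pit 2) × (Pit 1→Pit 3) = (-842.2, 499.8, 2056).
So ∂z/∂easting = −n_x/n_z = 0.40963 and ∂z/∂northing = −n_y/n_z = −0.24309.
Gradient magnitude |∇z| = √(a² + b²) = √(0.16780 + 0.05909) = 0.47633.
True dip = arctan(0.47633) = 25.47°, dipping toward WNW (azimuth ≈ 301°).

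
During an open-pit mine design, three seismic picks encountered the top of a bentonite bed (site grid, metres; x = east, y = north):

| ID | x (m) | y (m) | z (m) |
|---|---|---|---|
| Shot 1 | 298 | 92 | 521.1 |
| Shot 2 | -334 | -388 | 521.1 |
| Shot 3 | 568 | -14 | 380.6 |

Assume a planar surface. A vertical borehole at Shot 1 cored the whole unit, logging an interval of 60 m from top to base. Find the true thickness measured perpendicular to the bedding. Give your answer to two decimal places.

Let the plane be z = a·x + b·y + c.
Shot 2−Shot 1: −632a − 480b = 0;  Shot 3−Shot 1: 270a − 106b = −140.5.
Solving gives a = −0.34305, b = 0.45168.
|∇z| = √(a²+b²) = 0.56718, so dip δ = arctan(0.56718) = 29.56°.
True thickness = vertical thickness × cos δ = 60 × cos 29.56° = 52.19 m.

52.19 m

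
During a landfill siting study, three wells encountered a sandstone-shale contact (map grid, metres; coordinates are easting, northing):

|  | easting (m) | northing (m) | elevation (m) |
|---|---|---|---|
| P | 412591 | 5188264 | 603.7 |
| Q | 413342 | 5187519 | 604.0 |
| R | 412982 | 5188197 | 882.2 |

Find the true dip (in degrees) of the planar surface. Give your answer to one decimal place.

Let the plane be z = a·easting + b·northing + c.
Q−P: 751a − 745b = 0.3;  R−P: 391a − 67b = 278.5.
Solving gives a = 0.86092, b = 0.86745.
Gradient magnitude |∇z| = √(a² + b²) = √(0.74118 + 0.75247) = 1.22215.
True dip = arctan(1.22215) = 50.7°, dipping toward SW (azimuth ≈ 225°).

50.7°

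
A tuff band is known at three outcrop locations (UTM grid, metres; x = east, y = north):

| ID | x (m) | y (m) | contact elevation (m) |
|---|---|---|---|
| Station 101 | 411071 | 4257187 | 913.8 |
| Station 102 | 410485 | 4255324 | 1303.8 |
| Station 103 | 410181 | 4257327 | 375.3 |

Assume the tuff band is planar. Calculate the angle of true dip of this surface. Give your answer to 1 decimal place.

33.6°

Two edge vectors: Station 101→Station 102 = (-586, -1863, 390), Station 101→Station 103 = (-890, 140, -538.5).
Normal n = (Station 101→Station 102) × (Station 101→Station 103) = (948625.5, -662661, -1740110).
So ∂z/∂x = −n_x/n_z = 0.54515 and ∂z/∂y = −n_y/n_z = −0.38082.
Gradient magnitude |∇z| = √(a² + b²) = √(0.29719 + 0.14502) = 0.66499.
True dip = arctan(0.66499) = 33.6°, dipping toward NW (azimuth ≈ 305°).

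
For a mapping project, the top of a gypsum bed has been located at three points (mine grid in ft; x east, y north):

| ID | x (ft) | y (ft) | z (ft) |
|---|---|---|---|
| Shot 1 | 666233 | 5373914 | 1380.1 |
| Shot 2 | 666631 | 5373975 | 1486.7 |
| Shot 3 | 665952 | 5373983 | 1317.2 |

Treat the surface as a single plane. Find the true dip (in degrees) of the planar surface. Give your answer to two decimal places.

15.33°

Two edge vectors: Shot 1→Shot 2 = (398, 61, 106.6), Shot 1→Shot 3 = (-281, 69, -62.9).
Normal n = (Shot 1→Shot 2) × (Shot 1→Shot 3) = (-11192.3, -4920.4, 44603).
So ∂z/∂x = −n_x/n_z = 0.25093 and ∂z/∂y = −n_y/n_z = 0.11032.
Gradient magnitude |∇z| = √(a² + b²) = √(0.06297 + 0.01217) = 0.27411.
True dip = arctan(0.27411) = 15.33°, dipping toward WSW (azimuth ≈ 246°).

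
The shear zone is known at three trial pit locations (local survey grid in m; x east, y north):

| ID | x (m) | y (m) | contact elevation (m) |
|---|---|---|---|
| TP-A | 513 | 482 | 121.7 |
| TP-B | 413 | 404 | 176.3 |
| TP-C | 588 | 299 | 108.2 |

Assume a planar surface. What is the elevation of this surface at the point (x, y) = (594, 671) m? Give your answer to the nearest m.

Two edge vectors: TP-A→TP-B = (-100, -78, 54.6), TP-A→TP-C = (75, -183, -13.5).
Normal n = (TP-A→TP-B) × (TP-A→TP-C) = (11044.8, 2745, 24150).
So ∂z/∂x = −n_x/n_z = −0.45734 and ∂z/∂y = −n_y/n_z = −0.11366.
Intercept c from TP-A: 121.7 + 234.62 + 54.79 = 411.10.
At (594, 671): z = −271.7 − 76.3 + 411.10 = 63.2 m.

63 m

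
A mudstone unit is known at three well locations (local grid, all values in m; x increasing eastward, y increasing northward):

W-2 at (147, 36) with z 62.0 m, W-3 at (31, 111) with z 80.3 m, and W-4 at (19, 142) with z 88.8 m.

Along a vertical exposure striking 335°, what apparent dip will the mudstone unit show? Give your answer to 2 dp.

Let the plane be z = a·x + b·y + c.
W-3−W-2: −116a + 75b = 18.3;  W-4−W-2: −128a + 106b = 26.8.
Solving gives a = 0.02604, b = 0.28427.
Unit vector along 335° is (sin 335°, cos 335°) = (-0.4226, 0.9063).
Slope in that direction = a·(-0.4226) + b·(0.9063) = 0.24663.
Apparent dip = arctan|0.24663| = 13.85° (true dip is 15.9°, so apparent ≤ true as expected).

13.85°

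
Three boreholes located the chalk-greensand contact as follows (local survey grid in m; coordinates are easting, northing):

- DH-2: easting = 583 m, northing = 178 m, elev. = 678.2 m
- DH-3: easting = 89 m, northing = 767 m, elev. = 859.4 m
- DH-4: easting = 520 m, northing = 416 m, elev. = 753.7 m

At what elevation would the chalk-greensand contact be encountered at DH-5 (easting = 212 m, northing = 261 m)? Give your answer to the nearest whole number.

Let the plane be z = a·easting + b·northing + c.
DH-3−DH-2: −494a + 589b = 181.2;  DH-4−DH-2: −63a + 238b = 75.5.
Solving gives a = 0.01670, b = 0.32165.
Then c = 678.2 − a·583 − b·178 = 611.21.
At (212, 261): z = 3.5 + 84.0 + 611.21 = 698.7 m.

699 m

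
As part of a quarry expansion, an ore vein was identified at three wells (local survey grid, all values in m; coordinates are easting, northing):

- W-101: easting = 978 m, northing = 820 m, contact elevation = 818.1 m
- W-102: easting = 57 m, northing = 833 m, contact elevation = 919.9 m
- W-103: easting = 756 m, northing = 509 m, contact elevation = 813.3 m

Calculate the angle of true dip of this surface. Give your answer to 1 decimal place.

8.2°

Let the plane be z = a·easting + b·northing + c.
W-102−W-101: −921a + 13b = 101.8;  W-103−W-101: −222a − 311b = −4.8.
Solving gives a = −0.10921, b = 0.09339.
Gradient magnitude |∇z| = √(a² + b²) = √(0.01193 + 0.00872) = 0.14370.
True dip = arctan(0.14370) = 8.2°, dipping toward SE (azimuth ≈ 131°).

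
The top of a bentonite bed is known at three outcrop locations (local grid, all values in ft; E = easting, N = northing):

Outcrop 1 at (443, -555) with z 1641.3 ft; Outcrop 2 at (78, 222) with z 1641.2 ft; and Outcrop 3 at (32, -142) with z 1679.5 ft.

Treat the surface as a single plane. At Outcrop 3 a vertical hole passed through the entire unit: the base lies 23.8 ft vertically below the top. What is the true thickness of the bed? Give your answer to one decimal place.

23.4 ft

Two edge vectors: Outcrop 1→Outcrop 2 = (-365, 777, -0.1), Outcrop 1→Outcrop 3 = (-411, 413, 38.2).
Normal n = (Outcrop 1→Outcrop 2) × (Outcrop 1→Outcrop 3) = (29722.7, 13984.1, 168602).
So ∂z/∂E = −n_x/n_z = −0.17629 and ∂z/∂N = −n_y/n_z = −0.08294.
|∇z| = √(a²+b²) = 0.19483, so dip δ = arctan(0.19483) = 11.02°.
True thickness = vertical thickness × cos δ = 23.8 × cos 11.02° = 23.4 ft.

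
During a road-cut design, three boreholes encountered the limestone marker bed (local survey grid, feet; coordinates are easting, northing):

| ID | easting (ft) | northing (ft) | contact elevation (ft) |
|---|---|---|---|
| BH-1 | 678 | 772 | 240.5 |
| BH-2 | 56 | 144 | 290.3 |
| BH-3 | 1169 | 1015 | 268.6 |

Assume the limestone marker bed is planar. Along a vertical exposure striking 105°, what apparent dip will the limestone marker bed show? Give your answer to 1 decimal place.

Let the plane be z = a·easting + b·northing + c.
BH-2−BH-1: −622a − 628b = 49.8;  BH-3−BH-1: 491a + 243b = 28.1.
Solving gives a = 0.18924, b = −0.26673.
Unit vector along 105° is (sin 105°, cos 105°) = (0.9659, -0.2588).
Slope in that direction = a·(0.9659) + b·(-0.2588) = 0.25182.
Apparent dip = arctan|0.25182| = 14.1° (true dip is 18.1°, so apparent ≤ true as expected).

14.1°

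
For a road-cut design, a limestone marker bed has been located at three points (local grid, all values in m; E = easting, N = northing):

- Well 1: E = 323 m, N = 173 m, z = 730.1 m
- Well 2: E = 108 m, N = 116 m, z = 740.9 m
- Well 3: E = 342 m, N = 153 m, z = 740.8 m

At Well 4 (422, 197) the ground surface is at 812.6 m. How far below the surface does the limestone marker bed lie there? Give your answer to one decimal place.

Two edge vectors: Well 1→Well 2 = (-215, -57, 10.8), Well 1→Well 3 = (19, -20, 10.7).
Normal n = (Well 1→Well 2) × (Well 1→Well 3) = (-393.9, 2505.7, 5383).
So ∂z/∂E = −n_x/n_z = 0.07317 and ∂z/∂N = −n_y/n_z = −0.46548.
Intercept c from Well 1: 730.1 − 23.64 + 80.53 = 786.99.
At (422, 197): z_contact = 30.88 − 91.70 + 786.99 = 726.17 m.
Depth below ground = 812.6 − 726.17 = 86.4 m.

86.4 m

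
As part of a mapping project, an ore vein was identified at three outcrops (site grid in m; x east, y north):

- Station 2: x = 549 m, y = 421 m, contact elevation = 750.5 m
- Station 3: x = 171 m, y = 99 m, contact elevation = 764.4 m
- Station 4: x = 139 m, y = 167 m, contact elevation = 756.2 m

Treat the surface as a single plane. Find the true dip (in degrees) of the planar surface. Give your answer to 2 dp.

Let the plane be z = a·x + b·y + c.
Station 3−Station 2: −378a − 322b = 13.9;  Station 4−Station 2: −410a − 254b = 5.7.
Solving gives a = 0.04708, b = −0.09843.
Gradient magnitude |∇z| = √(a² + b²) = √(0.00222 + 0.00969) = 0.10911.
True dip = arctan(0.10911) = 6.23°, dipping toward NNW (azimuth ≈ 334°).

6.23°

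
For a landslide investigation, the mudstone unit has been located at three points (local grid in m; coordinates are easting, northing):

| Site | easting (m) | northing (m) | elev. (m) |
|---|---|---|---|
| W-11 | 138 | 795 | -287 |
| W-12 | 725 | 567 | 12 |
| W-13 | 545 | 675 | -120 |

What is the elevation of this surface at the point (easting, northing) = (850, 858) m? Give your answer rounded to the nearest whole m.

Let the plane be z = a·easting + b·northing + c.
W-12−W-11: 587a − 228b = 299;  W-13−W-11: 407a − 120b = 167.
Solving gives a = 0.09823, b = −1.05851.
Then c = -287 − a·138 − b·795 = 540.96.
At (850, 858): z = 83.5 − 908.2 + 540.96 = -283.7 m.

-284 m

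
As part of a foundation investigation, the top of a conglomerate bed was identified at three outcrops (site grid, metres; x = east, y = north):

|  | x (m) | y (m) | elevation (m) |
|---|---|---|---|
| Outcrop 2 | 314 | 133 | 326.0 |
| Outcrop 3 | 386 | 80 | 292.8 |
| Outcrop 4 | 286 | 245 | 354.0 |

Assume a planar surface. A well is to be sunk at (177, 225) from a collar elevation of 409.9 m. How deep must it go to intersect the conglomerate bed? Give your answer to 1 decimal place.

22.2 m

Two edge vectors: Outcrop 2→Outcrop 3 = (72, -53, -33.2), Outcrop 2→Outcrop 4 = (-28, 112, 28).
Normal n = (Outcrop 2→Outcrop 3) × (Outcrop 2→Outcrop 4) = (2234.4, -1086.4, 6580).
So ∂z/∂x = −n_x/n_z = −0.33957 and ∂z/∂y = −n_y/n_z = 0.16511.
Intercept c from Outcrop 2: 326 + 106.63 − 21.96 = 410.67.
At (177, 225): z_contact = −60.10 + 37.15 + 410.67 = 387.71 m.
Depth below ground = 409.9 − 387.71 = 22.2 m.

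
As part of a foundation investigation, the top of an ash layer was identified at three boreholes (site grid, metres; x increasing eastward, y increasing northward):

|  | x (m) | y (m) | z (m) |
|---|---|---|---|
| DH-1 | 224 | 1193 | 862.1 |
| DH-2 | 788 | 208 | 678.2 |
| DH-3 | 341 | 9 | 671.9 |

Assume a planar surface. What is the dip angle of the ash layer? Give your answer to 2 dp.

9.35°

Let the plane be z = a·x + b·y + c.
DH-2−DH-1: 564a − 985b = −183.9;  DH-3−DH-1: 117a − 1184b = −190.2.
Solving gives a = −0.05500, b = 0.15521.
Gradient magnitude |∇z| = √(a² + b²) = √(0.00303 + 0.02409) = 0.16466.
True dip = arctan(0.16466) = 9.35°, dipping toward SSE (azimuth ≈ 160°).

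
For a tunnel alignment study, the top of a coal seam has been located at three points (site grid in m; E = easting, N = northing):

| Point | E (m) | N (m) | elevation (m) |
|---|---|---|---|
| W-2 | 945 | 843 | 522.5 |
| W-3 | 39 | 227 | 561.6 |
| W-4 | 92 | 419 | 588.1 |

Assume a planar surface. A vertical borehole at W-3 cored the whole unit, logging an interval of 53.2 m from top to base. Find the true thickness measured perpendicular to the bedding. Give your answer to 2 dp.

51.61 m

Let the plane be z = a·E + b·N + c.
W-3−W-2: −906a − 616b = 39.1;  W-4−W-2: −853a − 424b = 65.6.
Solving gives a = −0.16865, b = 0.18458.
|∇z| = √(a²+b²) = 0.25002, so dip δ = arctan(0.25002) = 14.04°.
True thickness = vertical thickness × cos δ = 53.2 × cos 14.04° = 51.61 m.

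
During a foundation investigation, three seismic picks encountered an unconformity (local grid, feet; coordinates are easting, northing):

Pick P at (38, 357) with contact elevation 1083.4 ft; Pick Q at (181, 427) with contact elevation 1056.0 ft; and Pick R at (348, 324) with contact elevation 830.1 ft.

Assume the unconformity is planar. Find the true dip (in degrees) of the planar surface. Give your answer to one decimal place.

51.7°

Let the plane be z = a·easting + b·northing + c.
Pick Q−Pick P: 143a + 70b = −27.4;  Pick R−Pick P: 310a − 33b = −253.3.
Solving gives a = −0.70537, b = 1.04954.
Gradient magnitude |∇z| = √(a² + b²) = √(0.49755 + 1.10154) = 1.26455.
True dip = arctan(1.26455) = 51.7°, dipping toward SE (azimuth ≈ 146°).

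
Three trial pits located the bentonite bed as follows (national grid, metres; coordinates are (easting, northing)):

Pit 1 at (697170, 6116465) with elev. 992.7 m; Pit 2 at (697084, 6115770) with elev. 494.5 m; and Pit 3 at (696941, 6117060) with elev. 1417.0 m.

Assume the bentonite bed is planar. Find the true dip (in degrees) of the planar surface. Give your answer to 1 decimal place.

35.6°

Two edge vectors: Pit 1→Pit 2 = (-86, -695, -498.2), Pit 1→Pit 3 = (-229, 595, 424.3).
Normal n = (Pit 1→Pit 2) × (Pit 1→Pit 3) = (1540.5, 150577.6, -210325).
So ∂z/∂E = −n_x/n_z = 0.00732 and ∂z/∂N = −n_y/n_z = 0.71593.
Gradient magnitude |∇z| = √(a² + b²) = √(0.00005 + 0.51255) = 0.71597.
True dip = arctan(0.71597) = 35.6°, dipping toward S (azimuth ≈ 181°).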